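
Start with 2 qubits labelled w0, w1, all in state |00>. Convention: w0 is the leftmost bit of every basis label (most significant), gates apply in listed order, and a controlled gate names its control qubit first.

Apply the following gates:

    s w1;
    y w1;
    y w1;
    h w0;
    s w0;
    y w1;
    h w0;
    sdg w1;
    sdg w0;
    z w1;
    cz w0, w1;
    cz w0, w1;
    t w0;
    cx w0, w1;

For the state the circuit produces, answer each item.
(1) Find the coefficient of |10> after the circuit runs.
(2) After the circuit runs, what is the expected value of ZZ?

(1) |10> carries amplitude (1 + I)*exp(I*pi/4)/2 in the final state.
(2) In the final state, ZZ has expectation -1.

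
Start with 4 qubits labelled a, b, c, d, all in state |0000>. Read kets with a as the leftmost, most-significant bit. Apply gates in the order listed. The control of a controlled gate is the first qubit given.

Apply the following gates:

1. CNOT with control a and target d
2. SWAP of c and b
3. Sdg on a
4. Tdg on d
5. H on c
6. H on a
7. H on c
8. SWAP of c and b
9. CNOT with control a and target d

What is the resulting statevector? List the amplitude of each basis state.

The resulting statevector has amplitude sqrt(2)/2 on |0000>, sqrt(2)/2 on |1001>, and 0 on every other basis state.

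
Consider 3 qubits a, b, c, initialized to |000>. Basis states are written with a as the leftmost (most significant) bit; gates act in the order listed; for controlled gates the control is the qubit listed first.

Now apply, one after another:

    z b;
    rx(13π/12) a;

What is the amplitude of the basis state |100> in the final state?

The final state's coefficient on |100> equals -I*sqrt(3*sqrt(2) + 6)/4 - I*sqrt(2 - sqrt(2))/4.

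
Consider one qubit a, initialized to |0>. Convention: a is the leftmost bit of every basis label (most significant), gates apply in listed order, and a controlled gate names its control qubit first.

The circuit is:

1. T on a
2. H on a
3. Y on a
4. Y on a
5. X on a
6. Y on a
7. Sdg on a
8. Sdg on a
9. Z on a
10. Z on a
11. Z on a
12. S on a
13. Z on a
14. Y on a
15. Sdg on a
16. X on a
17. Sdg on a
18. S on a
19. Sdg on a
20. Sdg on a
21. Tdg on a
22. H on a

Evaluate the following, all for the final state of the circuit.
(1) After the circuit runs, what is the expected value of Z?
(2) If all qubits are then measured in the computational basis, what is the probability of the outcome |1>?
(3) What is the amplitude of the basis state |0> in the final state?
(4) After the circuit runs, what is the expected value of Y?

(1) The expectation value of Z is -sqrt(2)/2.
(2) A full measurement returns |1> with probability sqrt(2)/4 + 1/2.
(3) The amplitude on |0> is -I/2 + exp(I*pi/4)/2.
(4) In the final state, Y has expectation -sqrt(2)/2.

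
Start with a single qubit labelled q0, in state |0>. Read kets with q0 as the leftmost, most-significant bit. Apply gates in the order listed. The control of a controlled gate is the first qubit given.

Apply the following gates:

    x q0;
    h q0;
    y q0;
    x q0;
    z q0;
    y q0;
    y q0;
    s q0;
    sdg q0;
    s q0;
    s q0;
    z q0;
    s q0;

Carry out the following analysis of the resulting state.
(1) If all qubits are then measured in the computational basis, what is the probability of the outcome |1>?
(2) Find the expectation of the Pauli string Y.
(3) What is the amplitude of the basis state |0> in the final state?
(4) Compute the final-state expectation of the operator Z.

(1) A full measurement returns |1> with probability 1/2.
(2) In the final state, Y has expectation -1.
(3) |0> carries amplitude sqrt(2)*I/2 in the final state.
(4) The expectation value of Z is 0.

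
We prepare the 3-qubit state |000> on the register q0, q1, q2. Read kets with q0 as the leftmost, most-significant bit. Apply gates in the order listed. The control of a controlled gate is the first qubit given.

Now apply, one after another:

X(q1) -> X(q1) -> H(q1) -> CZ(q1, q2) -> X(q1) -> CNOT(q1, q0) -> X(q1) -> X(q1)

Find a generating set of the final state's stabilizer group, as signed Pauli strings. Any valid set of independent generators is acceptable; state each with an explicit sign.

The final state is stabilized by the group generated by +XXI, +ZZI, +IIZ; other independent generating sets are equally valid.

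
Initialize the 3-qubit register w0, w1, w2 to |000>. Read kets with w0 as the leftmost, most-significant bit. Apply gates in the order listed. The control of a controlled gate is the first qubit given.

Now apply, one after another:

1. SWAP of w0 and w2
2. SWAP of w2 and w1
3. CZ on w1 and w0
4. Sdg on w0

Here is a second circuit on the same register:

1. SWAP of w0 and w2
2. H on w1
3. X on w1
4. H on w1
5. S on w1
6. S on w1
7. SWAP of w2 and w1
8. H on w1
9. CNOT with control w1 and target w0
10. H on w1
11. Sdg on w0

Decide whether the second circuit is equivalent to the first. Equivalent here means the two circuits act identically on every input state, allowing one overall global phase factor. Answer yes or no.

No: there is an input state on which the two circuits produce genuinely different outputs (not merely differing by a phase).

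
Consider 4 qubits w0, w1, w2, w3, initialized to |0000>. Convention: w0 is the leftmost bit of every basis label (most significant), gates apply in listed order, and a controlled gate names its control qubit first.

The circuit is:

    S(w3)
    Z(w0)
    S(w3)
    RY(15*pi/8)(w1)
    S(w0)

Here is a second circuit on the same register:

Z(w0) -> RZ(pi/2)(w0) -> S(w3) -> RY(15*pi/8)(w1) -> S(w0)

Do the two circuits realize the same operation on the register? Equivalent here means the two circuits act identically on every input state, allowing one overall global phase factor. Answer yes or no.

No: there is an input state on which the two circuits produce genuinely different outputs (not merely differing by a phase).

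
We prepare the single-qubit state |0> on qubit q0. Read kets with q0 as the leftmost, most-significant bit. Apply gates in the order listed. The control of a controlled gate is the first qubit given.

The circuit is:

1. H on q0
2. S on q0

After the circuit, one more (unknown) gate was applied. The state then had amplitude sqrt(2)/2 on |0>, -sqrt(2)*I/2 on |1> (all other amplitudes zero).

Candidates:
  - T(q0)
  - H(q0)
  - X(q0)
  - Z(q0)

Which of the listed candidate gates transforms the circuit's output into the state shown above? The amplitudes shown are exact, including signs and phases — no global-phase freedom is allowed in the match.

The applied gate was Z(q0).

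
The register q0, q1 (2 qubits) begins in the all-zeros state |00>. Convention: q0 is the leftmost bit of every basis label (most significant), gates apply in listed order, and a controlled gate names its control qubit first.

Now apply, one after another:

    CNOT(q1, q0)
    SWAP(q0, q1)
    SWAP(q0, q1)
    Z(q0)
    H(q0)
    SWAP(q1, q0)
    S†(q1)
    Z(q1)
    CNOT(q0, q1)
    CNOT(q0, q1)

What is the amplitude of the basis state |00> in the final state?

The amplitude on |00> is sqrt(2)/2.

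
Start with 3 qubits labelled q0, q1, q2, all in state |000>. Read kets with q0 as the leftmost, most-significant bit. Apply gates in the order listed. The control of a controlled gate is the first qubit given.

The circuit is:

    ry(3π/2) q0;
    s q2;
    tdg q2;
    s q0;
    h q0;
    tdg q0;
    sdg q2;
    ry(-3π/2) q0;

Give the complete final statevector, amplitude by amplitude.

The resulting statevector has amplitude sqrt(2)*(1 - I - exp(I*pi/4) + exp(3*I*pi/4))/4 on |000>, sqrt(2)*(1 - I - exp(3*I*pi/4) + exp(I*pi/4))/4 on |100>, and 0 on every other basis state.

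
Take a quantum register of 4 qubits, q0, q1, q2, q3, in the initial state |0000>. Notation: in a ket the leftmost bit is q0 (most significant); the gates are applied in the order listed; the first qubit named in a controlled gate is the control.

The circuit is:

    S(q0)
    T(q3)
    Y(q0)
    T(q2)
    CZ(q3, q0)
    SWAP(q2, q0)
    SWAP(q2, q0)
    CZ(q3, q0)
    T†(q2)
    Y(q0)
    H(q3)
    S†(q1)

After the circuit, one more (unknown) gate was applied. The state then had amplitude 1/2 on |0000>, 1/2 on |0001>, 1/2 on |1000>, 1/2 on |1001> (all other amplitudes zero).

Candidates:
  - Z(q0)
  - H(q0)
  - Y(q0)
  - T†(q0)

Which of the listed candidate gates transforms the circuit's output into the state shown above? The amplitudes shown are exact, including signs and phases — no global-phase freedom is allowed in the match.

The applied gate was H(q0). Key observation: gates 3-10 undo each other exactly, leaving only the rest of the circuit to track.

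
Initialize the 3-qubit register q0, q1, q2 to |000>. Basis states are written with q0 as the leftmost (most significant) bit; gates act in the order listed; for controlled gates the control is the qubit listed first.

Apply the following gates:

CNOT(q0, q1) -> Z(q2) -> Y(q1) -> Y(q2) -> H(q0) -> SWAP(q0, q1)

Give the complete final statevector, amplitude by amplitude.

The final amplitudes are -sqrt(2)/2 on |101>, -sqrt(2)/2 on |111>, and 0 on every other basis state.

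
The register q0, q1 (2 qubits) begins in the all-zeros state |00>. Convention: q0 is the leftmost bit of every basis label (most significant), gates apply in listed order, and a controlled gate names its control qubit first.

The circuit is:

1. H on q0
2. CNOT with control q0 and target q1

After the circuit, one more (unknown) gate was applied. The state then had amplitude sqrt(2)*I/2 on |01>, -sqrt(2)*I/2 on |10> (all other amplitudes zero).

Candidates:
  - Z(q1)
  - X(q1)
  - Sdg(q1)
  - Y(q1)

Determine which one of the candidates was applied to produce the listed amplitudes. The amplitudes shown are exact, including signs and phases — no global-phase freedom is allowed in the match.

The unique candidate consistent with the amplitudes is Y(q1).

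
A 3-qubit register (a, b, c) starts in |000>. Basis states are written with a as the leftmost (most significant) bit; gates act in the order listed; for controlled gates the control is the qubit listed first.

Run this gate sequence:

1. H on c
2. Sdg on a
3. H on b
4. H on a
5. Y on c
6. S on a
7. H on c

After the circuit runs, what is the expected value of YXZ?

In the final state, YXZ has expectation -1.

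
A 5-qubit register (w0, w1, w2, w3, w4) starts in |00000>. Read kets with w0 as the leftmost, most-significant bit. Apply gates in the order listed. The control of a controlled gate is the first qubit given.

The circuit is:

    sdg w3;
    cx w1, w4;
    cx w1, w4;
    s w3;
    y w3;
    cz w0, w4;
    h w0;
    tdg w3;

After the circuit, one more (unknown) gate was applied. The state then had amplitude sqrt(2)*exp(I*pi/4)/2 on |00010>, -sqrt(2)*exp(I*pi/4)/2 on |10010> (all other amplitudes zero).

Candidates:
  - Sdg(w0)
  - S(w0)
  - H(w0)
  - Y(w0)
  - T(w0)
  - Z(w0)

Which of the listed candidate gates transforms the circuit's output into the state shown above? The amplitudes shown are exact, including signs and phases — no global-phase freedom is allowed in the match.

The unique candidate consistent with the amplitudes is Z(w0). Key observation: the block from step 1 through step 4 cancels to the identity and can be dropped.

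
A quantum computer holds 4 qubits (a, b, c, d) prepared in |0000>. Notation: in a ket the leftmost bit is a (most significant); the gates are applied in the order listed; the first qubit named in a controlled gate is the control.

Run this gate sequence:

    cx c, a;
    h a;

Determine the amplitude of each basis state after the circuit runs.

The final amplitudes are sqrt(2)/2 on |0000>, sqrt(2)/2 on |1000>, and 0 on every other basis state.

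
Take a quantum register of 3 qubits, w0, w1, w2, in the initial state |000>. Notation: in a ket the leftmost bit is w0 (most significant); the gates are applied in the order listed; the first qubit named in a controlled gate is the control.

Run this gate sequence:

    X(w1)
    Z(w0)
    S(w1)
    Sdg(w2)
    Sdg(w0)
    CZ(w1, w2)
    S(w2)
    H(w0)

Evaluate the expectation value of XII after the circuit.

The expectation value of XII is 1.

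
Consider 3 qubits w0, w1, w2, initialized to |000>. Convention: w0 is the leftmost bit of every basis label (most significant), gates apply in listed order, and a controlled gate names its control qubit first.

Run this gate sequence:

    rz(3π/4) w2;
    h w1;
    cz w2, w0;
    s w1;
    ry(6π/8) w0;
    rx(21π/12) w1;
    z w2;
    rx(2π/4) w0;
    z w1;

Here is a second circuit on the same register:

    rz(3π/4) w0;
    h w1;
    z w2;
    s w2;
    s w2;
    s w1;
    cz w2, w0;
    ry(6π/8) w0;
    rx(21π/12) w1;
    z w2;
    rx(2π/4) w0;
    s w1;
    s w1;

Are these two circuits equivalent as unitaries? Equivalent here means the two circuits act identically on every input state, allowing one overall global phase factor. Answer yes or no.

No: there is an input state on which the two circuits produce genuinely different outputs (not merely differing by a phase).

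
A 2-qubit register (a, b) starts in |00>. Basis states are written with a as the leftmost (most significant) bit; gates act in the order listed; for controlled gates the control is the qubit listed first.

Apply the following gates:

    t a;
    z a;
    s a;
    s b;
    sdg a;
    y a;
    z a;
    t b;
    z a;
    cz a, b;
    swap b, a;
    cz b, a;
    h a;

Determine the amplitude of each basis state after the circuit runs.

The resulting statevector has amplitude 0 on |00>, sqrt(2)*I/2 on |01>, 0 on |10>, sqrt(2)*I/2 on |11>.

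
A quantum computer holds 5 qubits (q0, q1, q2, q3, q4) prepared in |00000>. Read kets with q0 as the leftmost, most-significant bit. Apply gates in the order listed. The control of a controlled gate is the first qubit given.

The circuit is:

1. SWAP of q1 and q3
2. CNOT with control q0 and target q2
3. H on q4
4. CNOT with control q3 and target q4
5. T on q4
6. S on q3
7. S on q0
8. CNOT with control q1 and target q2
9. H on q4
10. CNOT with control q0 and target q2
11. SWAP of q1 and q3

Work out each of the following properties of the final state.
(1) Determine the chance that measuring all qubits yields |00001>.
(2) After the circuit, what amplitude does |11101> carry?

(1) A full measurement returns |00001> with probability 1/2 - sqrt(2)/4.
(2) The final state's coefficient on |11101> equals 0.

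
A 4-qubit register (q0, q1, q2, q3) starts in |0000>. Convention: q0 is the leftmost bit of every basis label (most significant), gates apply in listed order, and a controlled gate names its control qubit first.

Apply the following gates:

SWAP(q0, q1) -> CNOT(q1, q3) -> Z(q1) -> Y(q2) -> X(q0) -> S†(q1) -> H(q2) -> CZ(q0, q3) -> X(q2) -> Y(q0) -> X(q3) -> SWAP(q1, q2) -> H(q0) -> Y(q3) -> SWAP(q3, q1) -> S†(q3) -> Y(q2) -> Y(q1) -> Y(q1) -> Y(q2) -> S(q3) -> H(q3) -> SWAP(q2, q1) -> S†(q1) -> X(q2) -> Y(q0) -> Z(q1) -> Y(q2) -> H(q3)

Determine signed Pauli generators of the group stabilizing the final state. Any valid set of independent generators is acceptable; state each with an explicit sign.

The stabilizer group can be generated by -XIII, -IIIX, +IZII, +IIZI, among other valid generating sets. Key observation: gates 16-21 undo each other exactly, leaving only the rest of the circuit to track.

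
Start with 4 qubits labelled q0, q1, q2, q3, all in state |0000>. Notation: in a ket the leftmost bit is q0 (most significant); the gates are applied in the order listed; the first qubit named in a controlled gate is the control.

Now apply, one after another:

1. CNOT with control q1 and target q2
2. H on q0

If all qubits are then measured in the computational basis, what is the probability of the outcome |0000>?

Outcome |0000> occurs with probability 1/2.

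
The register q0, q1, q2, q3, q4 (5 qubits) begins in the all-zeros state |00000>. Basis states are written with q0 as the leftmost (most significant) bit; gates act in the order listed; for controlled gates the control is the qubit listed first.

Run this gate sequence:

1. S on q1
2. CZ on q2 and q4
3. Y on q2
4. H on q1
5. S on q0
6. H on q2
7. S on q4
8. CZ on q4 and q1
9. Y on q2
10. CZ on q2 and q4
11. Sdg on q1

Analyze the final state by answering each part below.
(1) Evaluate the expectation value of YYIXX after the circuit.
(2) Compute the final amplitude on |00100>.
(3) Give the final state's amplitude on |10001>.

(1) In the final state, YYIXX has expectation 0.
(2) |00100> carries amplitude -1/2 in the final state.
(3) The amplitude on |10001> is 0.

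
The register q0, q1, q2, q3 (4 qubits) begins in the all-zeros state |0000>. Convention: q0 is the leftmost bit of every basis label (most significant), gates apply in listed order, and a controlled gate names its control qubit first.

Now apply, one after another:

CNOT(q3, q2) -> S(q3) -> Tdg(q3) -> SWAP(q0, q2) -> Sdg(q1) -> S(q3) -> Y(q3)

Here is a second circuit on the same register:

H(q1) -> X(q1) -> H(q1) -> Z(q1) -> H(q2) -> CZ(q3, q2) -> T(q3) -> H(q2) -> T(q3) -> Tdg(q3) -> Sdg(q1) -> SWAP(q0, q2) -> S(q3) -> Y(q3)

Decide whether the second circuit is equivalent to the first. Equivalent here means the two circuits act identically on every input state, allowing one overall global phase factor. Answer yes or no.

Yes: on every input state the two circuits agree up to one overall phase factor.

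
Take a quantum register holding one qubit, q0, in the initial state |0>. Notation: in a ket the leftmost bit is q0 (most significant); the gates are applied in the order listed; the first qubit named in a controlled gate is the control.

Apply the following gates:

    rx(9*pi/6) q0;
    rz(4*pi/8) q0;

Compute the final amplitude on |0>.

|0> carries amplitude sqrt(2)*exp(3*I*pi/4)/2 in the final state.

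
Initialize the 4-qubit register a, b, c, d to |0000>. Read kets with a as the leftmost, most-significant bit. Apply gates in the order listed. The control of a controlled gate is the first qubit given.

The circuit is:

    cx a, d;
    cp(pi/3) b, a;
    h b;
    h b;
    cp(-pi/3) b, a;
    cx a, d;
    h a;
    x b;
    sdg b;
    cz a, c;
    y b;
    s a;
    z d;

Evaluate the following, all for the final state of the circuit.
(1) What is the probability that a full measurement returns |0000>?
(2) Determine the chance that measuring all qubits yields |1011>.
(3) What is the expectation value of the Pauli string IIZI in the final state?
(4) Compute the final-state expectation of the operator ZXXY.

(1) A full measurement returns |0000> with probability 1/2. Key observation: the block from step 1 through step 6 cancels to the identity and can be dropped.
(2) The probability of measuring |1011> is 0.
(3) In the final state, IIZI has expectation 1.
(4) In the final state, ZXXY has expectation 0.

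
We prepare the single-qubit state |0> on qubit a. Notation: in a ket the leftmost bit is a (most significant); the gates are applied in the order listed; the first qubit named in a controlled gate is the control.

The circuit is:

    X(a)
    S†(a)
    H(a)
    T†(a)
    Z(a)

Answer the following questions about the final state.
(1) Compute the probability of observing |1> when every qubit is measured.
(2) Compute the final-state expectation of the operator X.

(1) A full measurement returns |1> with probability 1/2.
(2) In the final state, X has expectation sqrt(2)/2.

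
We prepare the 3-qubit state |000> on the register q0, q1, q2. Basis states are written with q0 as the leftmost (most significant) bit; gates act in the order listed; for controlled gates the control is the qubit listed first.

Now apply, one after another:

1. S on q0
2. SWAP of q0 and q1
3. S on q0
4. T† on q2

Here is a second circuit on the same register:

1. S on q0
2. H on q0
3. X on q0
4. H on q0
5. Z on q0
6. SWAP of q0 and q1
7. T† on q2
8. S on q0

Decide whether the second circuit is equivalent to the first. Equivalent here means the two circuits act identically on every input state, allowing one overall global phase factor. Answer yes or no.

Yes, they are equivalent — the unitaries differ by at most a global phase.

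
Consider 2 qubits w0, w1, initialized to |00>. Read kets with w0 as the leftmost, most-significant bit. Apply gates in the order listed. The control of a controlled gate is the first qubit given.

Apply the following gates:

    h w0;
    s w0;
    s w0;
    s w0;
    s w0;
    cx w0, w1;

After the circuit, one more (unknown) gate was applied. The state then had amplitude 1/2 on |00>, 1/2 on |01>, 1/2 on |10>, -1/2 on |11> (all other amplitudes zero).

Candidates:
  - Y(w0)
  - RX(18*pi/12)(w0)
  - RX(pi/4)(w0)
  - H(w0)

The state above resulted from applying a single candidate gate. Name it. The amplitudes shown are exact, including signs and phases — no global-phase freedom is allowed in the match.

The unique candidate consistent with the amplitudes is H(w0).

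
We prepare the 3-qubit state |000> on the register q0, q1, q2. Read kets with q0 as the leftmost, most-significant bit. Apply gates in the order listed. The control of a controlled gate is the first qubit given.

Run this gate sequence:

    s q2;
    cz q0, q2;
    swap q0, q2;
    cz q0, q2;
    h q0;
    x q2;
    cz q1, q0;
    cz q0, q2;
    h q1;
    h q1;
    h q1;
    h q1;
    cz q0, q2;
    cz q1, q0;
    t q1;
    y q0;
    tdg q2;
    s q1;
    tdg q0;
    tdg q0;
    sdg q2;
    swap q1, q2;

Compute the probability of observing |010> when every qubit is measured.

A full measurement returns |010> with probability 1/2. Key observation: steps 7-14 multiply out to the identity, so the circuit reduces to the remaining gates.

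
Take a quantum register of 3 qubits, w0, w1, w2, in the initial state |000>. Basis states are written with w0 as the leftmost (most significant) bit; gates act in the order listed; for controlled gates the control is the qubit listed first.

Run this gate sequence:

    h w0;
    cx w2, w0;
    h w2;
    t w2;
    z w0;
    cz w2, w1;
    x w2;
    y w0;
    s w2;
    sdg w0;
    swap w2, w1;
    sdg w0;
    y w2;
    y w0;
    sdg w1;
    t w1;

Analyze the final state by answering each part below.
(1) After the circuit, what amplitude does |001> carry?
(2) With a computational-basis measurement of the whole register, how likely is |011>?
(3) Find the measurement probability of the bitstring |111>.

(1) |001> carries amplitude -exp(3*I*pi/4)/2 in the final state.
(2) The probability of measuring |011> is 1/4.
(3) A full measurement returns |111> with probability 1/4.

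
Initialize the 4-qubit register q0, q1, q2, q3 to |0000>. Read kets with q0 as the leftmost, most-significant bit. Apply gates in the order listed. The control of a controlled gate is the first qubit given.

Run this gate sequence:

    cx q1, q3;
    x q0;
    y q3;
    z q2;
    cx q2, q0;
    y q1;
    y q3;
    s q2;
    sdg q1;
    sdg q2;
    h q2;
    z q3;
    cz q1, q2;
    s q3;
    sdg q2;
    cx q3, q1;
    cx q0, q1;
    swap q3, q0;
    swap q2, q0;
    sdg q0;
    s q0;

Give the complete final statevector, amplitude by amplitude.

After the circuit, the state carries amplitude sqrt(2)/2 on |0001>, sqrt(2)*I/2 on |1001>, and 0 on every other basis state.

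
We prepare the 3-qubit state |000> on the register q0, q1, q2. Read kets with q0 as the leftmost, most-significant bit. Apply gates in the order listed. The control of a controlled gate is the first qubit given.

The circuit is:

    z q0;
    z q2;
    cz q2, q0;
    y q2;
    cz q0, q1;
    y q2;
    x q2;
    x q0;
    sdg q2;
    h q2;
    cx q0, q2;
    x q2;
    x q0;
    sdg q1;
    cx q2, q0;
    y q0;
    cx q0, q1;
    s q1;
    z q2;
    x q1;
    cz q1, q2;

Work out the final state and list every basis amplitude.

The final amplitudes are sqrt(2)/2 on |011>, sqrt(2)*I/2 on |100>, and 0 on every other basis state.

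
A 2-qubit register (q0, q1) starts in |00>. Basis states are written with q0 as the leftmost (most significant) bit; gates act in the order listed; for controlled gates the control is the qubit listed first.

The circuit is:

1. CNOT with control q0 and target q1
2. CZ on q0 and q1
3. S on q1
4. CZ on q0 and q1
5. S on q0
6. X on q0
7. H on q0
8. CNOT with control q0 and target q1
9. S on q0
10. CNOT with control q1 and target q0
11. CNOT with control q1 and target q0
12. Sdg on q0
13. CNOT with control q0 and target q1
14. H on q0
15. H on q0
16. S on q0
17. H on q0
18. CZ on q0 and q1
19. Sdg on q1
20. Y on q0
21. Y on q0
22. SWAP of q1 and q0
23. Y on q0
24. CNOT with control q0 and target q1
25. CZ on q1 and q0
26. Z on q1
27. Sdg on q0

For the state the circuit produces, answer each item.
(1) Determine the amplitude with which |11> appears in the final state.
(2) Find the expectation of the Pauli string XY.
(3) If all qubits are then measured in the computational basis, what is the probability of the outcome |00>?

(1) |11> carries amplitude 1/2 - I/2 in the final state. Key observation: gates 7-14 undo each other exactly, leaving only the rest of the circuit to track.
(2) The observable XY averages to 0.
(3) The probability of measuring |00> is 0.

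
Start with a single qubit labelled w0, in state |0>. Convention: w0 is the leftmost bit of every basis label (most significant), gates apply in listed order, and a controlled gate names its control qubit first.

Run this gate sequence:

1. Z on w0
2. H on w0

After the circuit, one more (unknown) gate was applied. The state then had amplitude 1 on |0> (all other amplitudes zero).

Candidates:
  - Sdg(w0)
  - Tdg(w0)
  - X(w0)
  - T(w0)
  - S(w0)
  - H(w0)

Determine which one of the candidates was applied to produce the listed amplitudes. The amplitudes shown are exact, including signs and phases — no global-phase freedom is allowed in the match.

The applied gate was H(w0).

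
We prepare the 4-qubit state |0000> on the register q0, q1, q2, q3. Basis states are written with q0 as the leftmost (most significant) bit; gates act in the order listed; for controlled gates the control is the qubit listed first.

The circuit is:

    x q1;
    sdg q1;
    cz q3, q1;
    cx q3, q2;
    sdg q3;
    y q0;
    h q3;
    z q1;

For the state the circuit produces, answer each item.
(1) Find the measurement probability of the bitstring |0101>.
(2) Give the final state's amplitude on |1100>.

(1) The probability of measuring |0101> is 0.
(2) The amplitude on |1100> is -sqrt(2)/2.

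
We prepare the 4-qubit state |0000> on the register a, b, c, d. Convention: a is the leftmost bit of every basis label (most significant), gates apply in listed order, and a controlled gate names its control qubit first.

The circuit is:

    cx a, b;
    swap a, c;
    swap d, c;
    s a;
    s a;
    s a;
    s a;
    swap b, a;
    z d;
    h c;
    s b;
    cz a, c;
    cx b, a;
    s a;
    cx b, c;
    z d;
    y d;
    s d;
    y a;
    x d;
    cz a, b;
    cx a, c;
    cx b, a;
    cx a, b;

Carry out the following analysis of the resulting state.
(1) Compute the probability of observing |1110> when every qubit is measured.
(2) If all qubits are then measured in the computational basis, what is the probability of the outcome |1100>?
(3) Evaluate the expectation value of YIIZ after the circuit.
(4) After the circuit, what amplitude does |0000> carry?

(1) A full measurement returns |1110> with probability 1/2. Key observation: the block from step 4 through step 7 cancels to the identity and can be dropped.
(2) A full measurement returns |1100> with probability 1/2.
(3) The expectation value of YIIZ is 0.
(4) |0000> carries amplitude 0 in the final state.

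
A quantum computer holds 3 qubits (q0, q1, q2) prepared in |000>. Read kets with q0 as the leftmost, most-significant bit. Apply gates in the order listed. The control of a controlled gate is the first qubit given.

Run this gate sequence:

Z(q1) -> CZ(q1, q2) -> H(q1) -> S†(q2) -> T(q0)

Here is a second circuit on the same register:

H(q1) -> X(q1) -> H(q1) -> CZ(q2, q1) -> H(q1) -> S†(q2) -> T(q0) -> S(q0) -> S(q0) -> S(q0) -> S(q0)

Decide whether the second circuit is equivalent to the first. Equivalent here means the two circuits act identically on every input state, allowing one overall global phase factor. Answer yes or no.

Yes — the two circuits implement the same unitary up to a global phase.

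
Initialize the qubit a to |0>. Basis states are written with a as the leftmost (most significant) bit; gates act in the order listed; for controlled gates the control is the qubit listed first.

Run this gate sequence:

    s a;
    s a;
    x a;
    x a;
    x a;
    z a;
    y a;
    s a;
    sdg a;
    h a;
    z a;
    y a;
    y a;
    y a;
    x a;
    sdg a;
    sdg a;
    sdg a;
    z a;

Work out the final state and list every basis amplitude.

The final amplitudes are -sqrt(2)/2 on |0>, sqrt(2)*I/2 on |1>.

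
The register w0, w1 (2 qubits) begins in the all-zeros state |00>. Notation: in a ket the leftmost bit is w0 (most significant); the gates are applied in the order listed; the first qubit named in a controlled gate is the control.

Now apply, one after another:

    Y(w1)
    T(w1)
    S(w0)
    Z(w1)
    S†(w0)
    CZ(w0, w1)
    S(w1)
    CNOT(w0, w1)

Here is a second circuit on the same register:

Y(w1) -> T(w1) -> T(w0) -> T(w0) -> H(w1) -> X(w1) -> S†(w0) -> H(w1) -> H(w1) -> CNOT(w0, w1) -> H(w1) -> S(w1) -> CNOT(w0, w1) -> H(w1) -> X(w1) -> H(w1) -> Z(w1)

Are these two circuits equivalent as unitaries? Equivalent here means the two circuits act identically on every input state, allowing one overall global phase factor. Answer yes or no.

Yes — the two circuits implement the same unitary up to a global phase.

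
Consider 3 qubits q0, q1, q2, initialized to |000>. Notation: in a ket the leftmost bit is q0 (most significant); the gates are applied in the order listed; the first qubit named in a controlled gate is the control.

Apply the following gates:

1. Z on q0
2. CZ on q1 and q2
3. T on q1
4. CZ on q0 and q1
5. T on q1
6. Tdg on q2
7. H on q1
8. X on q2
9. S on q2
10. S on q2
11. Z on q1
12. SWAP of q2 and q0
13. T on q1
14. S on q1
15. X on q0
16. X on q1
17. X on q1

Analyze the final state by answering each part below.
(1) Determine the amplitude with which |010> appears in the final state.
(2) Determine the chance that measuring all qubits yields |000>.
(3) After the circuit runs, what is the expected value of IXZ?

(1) |010> carries amplitude sqrt(2)*exp(3*I*pi/4)/2 in the final state.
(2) Outcome |000> occurs with probability 1/2.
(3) The observable IXZ averages to sqrt(2)/2.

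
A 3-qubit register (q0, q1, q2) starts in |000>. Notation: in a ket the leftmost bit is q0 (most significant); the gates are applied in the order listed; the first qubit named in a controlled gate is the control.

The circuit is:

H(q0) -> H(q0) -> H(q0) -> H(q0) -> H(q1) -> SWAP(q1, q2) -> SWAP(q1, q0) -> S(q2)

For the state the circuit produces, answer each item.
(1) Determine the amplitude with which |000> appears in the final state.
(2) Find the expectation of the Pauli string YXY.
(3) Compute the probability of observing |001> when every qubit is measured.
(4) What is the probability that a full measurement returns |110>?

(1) |000> carries amplitude sqrt(2)/2 in the final state. Key observation: the block from step 1 through step 4 cancels to the identity and can be dropped.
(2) The observable YXY averages to 0.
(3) Outcome |001> occurs with probability 1/2.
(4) The probability of measuring |110> is 0.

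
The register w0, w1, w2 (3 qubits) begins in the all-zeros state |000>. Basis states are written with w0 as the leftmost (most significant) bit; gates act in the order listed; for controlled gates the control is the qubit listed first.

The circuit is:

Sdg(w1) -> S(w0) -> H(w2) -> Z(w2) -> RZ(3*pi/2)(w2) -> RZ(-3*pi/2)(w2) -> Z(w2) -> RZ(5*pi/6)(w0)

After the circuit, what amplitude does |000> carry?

|000> carries amplitude -sqrt(2)*exp(7*I*pi/12)/2 in the final state.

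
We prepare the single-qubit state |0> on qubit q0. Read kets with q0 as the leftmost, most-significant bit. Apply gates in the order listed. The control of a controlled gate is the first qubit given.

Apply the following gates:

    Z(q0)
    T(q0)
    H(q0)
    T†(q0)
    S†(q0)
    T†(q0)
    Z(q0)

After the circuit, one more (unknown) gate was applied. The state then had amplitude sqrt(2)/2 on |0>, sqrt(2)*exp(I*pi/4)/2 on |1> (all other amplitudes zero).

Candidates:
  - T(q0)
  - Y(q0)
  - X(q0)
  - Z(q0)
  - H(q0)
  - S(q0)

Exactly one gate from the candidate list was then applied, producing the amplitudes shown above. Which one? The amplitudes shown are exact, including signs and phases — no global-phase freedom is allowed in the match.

The unique candidate consistent with the amplitudes is T(q0).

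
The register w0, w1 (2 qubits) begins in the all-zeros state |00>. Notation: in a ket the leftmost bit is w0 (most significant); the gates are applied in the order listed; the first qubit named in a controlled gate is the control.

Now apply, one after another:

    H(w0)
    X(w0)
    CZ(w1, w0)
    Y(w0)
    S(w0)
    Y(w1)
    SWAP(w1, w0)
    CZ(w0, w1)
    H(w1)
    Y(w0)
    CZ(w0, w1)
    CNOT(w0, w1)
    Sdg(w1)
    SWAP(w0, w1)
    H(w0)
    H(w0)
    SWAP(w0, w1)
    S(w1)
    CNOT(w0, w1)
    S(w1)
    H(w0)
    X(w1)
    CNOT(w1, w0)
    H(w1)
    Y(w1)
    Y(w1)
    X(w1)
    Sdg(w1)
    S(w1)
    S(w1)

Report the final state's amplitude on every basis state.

The final amplitudes are 0 on |00>, 1/2 + I/2 on |01>, 0 on |10>, 1/2 + I/2 on |11>. Key observation: the block from step 12 through step 19 cancels to the identity and can be dropped.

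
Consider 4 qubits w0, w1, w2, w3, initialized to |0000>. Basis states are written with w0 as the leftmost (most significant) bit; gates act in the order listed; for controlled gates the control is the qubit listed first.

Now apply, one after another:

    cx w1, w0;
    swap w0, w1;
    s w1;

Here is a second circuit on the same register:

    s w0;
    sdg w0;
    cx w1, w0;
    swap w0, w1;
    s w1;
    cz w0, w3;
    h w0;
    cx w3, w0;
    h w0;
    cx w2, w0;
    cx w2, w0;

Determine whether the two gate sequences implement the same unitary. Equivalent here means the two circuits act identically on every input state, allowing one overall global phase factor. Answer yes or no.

Yes: on every input state the two circuits agree up to one overall phase factor.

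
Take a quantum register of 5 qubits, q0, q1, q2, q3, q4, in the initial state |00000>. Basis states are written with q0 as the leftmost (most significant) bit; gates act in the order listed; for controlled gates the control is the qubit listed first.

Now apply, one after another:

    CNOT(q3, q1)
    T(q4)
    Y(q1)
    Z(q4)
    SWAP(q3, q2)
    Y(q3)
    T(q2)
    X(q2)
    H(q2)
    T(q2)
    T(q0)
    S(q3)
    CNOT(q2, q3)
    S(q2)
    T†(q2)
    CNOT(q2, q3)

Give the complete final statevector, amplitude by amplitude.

The resulting statevector has amplitude -sqrt(2)*I/2 on |01010>, -sqrt(2)/2 on |01110>, and 0 on every other basis state.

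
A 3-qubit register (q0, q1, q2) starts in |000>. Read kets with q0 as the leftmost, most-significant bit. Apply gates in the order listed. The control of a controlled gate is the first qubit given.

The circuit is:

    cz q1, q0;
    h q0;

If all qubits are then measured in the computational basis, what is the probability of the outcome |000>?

The probability of measuring |000> is 1/2.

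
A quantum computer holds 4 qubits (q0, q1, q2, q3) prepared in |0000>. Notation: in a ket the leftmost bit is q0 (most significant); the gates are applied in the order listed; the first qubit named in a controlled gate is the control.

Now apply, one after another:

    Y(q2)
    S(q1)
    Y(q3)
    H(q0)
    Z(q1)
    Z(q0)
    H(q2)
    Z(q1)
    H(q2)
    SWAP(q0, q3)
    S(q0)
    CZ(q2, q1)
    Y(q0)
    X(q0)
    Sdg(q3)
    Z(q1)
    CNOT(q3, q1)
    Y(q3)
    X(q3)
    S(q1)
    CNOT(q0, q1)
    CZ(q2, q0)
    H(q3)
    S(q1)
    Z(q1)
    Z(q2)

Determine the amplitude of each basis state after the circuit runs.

After the circuit, the state carries amplitude -I/2 on |1010>, I/2 on |1011>, -1/2 on |1110>, -1/2 on |1111>, and 0 on every other basis state.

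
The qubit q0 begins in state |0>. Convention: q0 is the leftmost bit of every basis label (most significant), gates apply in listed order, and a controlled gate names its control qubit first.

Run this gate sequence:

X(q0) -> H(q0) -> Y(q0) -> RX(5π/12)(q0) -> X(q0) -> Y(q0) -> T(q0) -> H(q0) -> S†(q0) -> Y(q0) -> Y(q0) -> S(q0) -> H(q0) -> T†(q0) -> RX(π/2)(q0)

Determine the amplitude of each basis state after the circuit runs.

After the circuit, the state carries amplitude -sqrt(2 - sqrt(2))/8 + sqrt(6 - 3*sqrt(2))/8 + sqrt(sqrt(2) + 2)/8 + sqrt(3*sqrt(2) + 6)/8 - I*sqrt(3*sqrt(2) + 6)/8 + I*sqrt(2 - sqrt(2))/8 + I*sqrt(6 - 3*sqrt(2))/8 + I*sqrt(sqrt(2) + 2)/8 on |0>, -sqrt(3*sqrt(2) + 6)/8 - sqrt(sqrt(2) + 2)/8 - sqrt(6 - 3*sqrt(2))/8 + sqrt(2 - sqrt(2))/8 - I*sqrt(sqrt(2) + 2)/8 - I*sqrt(6 - 3*sqrt(2))/8 - I*sqrt(2 - sqrt(2))/8 + I*sqrt(3*sqrt(2) + 6)/8 on |1>. Key observation: the block from step 7 through step 14 cancels to the identity and can be dropped.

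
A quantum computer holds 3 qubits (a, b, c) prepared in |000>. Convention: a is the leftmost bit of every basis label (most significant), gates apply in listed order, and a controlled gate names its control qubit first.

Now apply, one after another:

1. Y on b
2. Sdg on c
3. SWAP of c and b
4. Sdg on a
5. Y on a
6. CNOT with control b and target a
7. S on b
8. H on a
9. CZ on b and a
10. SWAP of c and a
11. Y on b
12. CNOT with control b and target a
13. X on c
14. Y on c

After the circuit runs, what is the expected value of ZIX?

The observable ZIX averages to 1.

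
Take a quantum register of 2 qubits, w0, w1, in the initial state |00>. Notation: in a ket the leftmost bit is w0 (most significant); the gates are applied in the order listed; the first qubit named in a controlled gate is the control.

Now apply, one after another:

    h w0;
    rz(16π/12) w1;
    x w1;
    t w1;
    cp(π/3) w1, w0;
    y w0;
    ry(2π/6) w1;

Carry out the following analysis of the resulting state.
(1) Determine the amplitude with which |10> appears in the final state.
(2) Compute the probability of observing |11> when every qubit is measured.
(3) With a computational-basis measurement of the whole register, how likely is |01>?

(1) The amplitude on |10> is -sqrt(2)*exp(I*pi/12)/4.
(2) The probability of measuring |11> is 3/8.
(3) The probability of measuring |01> is 3/8.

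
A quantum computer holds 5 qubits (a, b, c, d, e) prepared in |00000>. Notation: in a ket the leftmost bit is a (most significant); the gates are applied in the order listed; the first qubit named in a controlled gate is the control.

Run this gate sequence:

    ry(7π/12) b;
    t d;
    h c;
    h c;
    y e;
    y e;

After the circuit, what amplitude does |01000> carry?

The amplitude on |01000> is sqrt(6 - 3*sqrt(2))/4 + sqrt(sqrt(2) + 2)/4. Key observation: steps 3-4 multiply out to the identity, so the circuit reduces to the remaining gates.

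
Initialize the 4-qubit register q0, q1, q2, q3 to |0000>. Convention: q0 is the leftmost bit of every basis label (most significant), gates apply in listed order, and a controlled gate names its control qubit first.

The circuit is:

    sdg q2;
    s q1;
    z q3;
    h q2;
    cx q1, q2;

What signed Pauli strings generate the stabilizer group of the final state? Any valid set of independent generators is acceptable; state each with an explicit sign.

One valid set of independent stabilizer generators is +IIXI, +ZIII, +IZII, +IIIZ (any independent generating set of the same group is equally correct).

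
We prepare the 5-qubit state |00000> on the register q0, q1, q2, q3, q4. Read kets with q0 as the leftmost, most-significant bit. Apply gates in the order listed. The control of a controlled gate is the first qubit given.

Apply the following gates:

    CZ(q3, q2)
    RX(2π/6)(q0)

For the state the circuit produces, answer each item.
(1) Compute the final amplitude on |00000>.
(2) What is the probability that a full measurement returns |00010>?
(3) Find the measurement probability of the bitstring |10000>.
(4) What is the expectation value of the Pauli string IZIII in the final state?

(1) The amplitude on |00000> is sqrt(3)/2.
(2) Outcome |00010> occurs with probability 0.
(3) The probability of measuring |10000> is 1/4.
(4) The expectation value of IZIII is 1.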